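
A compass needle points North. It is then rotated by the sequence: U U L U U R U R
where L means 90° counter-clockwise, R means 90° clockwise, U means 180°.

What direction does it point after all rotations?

Answer: Final heading: West

Derivation:
Start: North
  U (U-turn (180°)) -> South
  U (U-turn (180°)) -> North
  L (left (90° counter-clockwise)) -> West
  U (U-turn (180°)) -> East
  U (U-turn (180°)) -> West
  R (right (90° clockwise)) -> North
  U (U-turn (180°)) -> South
  R (right (90° clockwise)) -> West
Final: West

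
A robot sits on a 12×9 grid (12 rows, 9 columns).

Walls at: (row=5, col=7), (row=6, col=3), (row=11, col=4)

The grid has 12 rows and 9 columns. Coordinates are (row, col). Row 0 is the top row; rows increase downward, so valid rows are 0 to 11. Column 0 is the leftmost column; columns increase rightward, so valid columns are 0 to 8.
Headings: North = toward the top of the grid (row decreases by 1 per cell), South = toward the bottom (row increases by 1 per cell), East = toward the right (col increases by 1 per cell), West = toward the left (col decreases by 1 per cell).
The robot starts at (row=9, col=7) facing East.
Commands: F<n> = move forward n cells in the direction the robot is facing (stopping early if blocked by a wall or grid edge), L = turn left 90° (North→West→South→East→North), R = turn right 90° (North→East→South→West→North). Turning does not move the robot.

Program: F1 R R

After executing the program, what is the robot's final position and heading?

Start: (row=9, col=7), facing East
  F1: move forward 1, now at (row=9, col=8)
  R: turn right, now facing South
  R: turn right, now facing West
Final: (row=9, col=8), facing West

Answer: Final position: (row=9, col=8), facing West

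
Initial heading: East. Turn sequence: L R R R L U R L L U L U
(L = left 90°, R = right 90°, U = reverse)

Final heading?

Answer: Final heading: South

Derivation:
Start: East
  L (left (90° counter-clockwise)) -> North
  R (right (90° clockwise)) -> East
  R (right (90° clockwise)) -> South
  R (right (90° clockwise)) -> West
  L (left (90° counter-clockwise)) -> South
  U (U-turn (180°)) -> North
  R (right (90° clockwise)) -> East
  L (left (90° counter-clockwise)) -> North
  L (left (90° counter-clockwise)) -> West
  U (U-turn (180°)) -> East
  L (left (90° counter-clockwise)) -> North
  U (U-turn (180°)) -> South
Final: South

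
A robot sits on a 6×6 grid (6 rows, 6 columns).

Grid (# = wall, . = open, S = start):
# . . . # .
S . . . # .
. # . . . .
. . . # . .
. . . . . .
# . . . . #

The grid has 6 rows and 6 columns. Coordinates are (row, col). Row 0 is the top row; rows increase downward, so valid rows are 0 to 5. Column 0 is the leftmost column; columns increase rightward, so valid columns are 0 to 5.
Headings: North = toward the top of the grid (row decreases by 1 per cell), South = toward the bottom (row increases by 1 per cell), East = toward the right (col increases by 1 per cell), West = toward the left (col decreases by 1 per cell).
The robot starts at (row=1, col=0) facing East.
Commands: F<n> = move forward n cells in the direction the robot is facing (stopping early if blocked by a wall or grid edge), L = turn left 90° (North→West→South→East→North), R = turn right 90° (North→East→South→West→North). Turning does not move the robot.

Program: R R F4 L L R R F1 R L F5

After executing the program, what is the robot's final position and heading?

Start: (row=1, col=0), facing East
  R: turn right, now facing South
  R: turn right, now facing West
  F4: move forward 0/4 (blocked), now at (row=1, col=0)
  L: turn left, now facing South
  L: turn left, now facing East
  R: turn right, now facing South
  R: turn right, now facing West
  F1: move forward 0/1 (blocked), now at (row=1, col=0)
  R: turn right, now facing North
  L: turn left, now facing West
  F5: move forward 0/5 (blocked), now at (row=1, col=0)
Final: (row=1, col=0), facing West

Answer: Final position: (row=1, col=0), facing West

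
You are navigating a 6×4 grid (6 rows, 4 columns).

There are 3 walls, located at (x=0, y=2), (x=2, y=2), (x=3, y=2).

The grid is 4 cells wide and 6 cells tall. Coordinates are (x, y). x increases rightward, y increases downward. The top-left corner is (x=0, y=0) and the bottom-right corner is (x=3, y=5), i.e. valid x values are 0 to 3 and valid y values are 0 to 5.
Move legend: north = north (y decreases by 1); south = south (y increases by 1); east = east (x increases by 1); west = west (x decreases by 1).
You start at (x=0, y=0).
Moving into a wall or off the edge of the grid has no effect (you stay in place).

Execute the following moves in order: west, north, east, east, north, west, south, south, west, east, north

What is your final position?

Answer: Final position: (x=1, y=1)

Derivation:
Start: (x=0, y=0)
  west (west): blocked, stay at (x=0, y=0)
  north (north): blocked, stay at (x=0, y=0)
  east (east): (x=0, y=0) -> (x=1, y=0)
  east (east): (x=1, y=0) -> (x=2, y=0)
  north (north): blocked, stay at (x=2, y=0)
  west (west): (x=2, y=0) -> (x=1, y=0)
  south (south): (x=1, y=0) -> (x=1, y=1)
  south (south): (x=1, y=1) -> (x=1, y=2)
  west (west): blocked, stay at (x=1, y=2)
  east (east): blocked, stay at (x=1, y=2)
  north (north): (x=1, y=2) -> (x=1, y=1)
Final: (x=1, y=1)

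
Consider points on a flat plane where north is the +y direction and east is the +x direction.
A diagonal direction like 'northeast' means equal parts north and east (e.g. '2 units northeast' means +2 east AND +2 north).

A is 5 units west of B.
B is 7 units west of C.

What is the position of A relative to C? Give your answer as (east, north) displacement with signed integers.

Place C at the origin (east=0, north=0).
  B is 7 units west of C: delta (east=-7, north=+0); B at (east=-7, north=0).
  A is 5 units west of B: delta (east=-5, north=+0); A at (east=-12, north=0).
Therefore A relative to C: (east=-12, north=0).

Answer: A is at (east=-12, north=0) relative to C.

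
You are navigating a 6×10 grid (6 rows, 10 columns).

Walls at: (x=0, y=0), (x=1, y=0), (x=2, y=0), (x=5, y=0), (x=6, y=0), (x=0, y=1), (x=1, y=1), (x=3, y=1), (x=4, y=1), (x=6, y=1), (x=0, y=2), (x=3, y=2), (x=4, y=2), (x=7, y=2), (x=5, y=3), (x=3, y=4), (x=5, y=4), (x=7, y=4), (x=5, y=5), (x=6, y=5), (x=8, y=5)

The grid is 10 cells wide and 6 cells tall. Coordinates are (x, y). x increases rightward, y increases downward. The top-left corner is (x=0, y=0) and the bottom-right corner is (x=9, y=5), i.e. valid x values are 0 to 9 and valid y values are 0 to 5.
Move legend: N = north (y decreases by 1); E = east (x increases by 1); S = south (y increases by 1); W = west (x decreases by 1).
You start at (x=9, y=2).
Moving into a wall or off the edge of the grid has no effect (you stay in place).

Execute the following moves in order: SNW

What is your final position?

Answer: Final position: (x=8, y=2)

Derivation:
Start: (x=9, y=2)
  S (south): (x=9, y=2) -> (x=9, y=3)
  N (north): (x=9, y=3) -> (x=9, y=2)
  W (west): (x=9, y=2) -> (x=8, y=2)
Final: (x=8, y=2)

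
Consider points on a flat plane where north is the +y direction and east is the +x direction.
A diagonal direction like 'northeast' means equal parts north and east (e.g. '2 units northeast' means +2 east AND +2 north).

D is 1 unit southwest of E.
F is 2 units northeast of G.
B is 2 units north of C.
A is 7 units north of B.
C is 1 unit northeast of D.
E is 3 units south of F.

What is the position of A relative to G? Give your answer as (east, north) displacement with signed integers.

Place G at the origin (east=0, north=0).
  F is 2 units northeast of G: delta (east=+2, north=+2); F at (east=2, north=2).
  E is 3 units south of F: delta (east=+0, north=-3); E at (east=2, north=-1).
  D is 1 unit southwest of E: delta (east=-1, north=-1); D at (east=1, north=-2).
  C is 1 unit northeast of D: delta (east=+1, north=+1); C at (east=2, north=-1).
  B is 2 units north of C: delta (east=+0, north=+2); B at (east=2, north=1).
  A is 7 units north of B: delta (east=+0, north=+7); A at (east=2, north=8).
Therefore A relative to G: (east=2, north=8).

Answer: A is at (east=2, north=8) relative to G.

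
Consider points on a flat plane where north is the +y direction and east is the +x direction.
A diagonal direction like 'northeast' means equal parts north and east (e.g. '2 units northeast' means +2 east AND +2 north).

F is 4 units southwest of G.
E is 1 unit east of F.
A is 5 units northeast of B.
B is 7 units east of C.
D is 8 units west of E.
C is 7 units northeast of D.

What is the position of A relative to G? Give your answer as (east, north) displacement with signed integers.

Answer: A is at (east=8, north=8) relative to G.

Derivation:
Place G at the origin (east=0, north=0).
  F is 4 units southwest of G: delta (east=-4, north=-4); F at (east=-4, north=-4).
  E is 1 unit east of F: delta (east=+1, north=+0); E at (east=-3, north=-4).
  D is 8 units west of E: delta (east=-8, north=+0); D at (east=-11, north=-4).
  C is 7 units northeast of D: delta (east=+7, north=+7); C at (east=-4, north=3).
  B is 7 units east of C: delta (east=+7, north=+0); B at (east=3, north=3).
  A is 5 units northeast of B: delta (east=+5, north=+5); A at (east=8, north=8).
Therefore A relative to G: (east=8, north=8).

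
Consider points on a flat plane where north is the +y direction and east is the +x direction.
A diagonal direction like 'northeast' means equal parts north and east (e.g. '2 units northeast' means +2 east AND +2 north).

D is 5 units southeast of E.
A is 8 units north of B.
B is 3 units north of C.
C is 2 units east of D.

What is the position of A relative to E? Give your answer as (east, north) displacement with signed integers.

Place E at the origin (east=0, north=0).
  D is 5 units southeast of E: delta (east=+5, north=-5); D at (east=5, north=-5).
  C is 2 units east of D: delta (east=+2, north=+0); C at (east=7, north=-5).
  B is 3 units north of C: delta (east=+0, north=+3); B at (east=7, north=-2).
  A is 8 units north of B: delta (east=+0, north=+8); A at (east=7, north=6).
Therefore A relative to E: (east=7, north=6).

Answer: A is at (east=7, north=6) relative to E.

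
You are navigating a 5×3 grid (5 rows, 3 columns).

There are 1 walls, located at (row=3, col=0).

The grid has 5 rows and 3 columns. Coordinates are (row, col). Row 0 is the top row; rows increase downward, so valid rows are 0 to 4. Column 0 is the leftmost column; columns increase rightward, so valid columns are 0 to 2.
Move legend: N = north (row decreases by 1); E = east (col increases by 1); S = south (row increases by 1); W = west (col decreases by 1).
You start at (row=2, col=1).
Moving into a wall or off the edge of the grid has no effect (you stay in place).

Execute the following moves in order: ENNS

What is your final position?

Answer: Final position: (row=1, col=2)

Derivation:
Start: (row=2, col=1)
  E (east): (row=2, col=1) -> (row=2, col=2)
  N (north): (row=2, col=2) -> (row=1, col=2)
  N (north): (row=1, col=2) -> (row=0, col=2)
  S (south): (row=0, col=2) -> (row=1, col=2)
Final: (row=1, col=2)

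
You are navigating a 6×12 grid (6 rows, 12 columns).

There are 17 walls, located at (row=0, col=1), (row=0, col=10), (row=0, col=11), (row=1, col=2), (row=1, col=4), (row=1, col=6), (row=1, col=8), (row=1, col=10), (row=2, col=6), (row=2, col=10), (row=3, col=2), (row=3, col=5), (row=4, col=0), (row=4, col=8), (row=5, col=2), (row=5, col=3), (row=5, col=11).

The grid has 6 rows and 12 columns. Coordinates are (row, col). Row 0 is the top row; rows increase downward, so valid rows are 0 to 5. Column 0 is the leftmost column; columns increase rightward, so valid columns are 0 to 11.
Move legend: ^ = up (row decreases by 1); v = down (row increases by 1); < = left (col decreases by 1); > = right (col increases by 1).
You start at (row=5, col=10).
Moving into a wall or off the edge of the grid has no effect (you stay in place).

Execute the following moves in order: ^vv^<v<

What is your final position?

Answer: Final position: (row=5, col=8)

Derivation:
Start: (row=5, col=10)
  ^ (up): (row=5, col=10) -> (row=4, col=10)
  v (down): (row=4, col=10) -> (row=5, col=10)
  v (down): blocked, stay at (row=5, col=10)
  ^ (up): (row=5, col=10) -> (row=4, col=10)
  < (left): (row=4, col=10) -> (row=4, col=9)
  v (down): (row=4, col=9) -> (row=5, col=9)
  < (left): (row=5, col=9) -> (row=5, col=8)
Final: (row=5, col=8)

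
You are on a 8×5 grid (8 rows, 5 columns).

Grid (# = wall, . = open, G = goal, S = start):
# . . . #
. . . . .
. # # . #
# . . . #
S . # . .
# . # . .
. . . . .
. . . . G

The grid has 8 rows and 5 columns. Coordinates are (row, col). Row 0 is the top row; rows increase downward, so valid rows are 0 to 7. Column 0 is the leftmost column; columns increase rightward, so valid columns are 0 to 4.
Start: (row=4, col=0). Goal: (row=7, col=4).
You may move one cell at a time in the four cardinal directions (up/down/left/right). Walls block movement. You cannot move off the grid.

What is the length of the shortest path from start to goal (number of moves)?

BFS from (row=4, col=0) until reaching (row=7, col=4):
  Distance 0: (row=4, col=0)
  Distance 1: (row=4, col=1)
  Distance 2: (row=3, col=1), (row=5, col=1)
  Distance 3: (row=3, col=2), (row=6, col=1)
  Distance 4: (row=3, col=3), (row=6, col=0), (row=6, col=2), (row=7, col=1)
  Distance 5: (row=2, col=3), (row=4, col=3), (row=6, col=3), (row=7, col=0), (row=7, col=2)
  Distance 6: (row=1, col=3), (row=4, col=4), (row=5, col=3), (row=6, col=4), (row=7, col=3)
  Distance 7: (row=0, col=3), (row=1, col=2), (row=1, col=4), (row=5, col=4), (row=7, col=4)  <- goal reached here
One shortest path (7 moves): (row=4, col=0) -> (row=4, col=1) -> (row=5, col=1) -> (row=6, col=1) -> (row=6, col=2) -> (row=6, col=3) -> (row=6, col=4) -> (row=7, col=4)

Answer: Shortest path length: 7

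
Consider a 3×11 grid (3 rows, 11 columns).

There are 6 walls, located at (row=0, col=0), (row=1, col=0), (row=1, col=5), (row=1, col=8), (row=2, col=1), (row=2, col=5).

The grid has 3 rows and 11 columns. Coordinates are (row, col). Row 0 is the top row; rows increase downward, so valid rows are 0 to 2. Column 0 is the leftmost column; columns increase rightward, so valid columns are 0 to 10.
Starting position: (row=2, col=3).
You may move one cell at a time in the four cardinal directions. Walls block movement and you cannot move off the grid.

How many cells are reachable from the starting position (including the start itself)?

BFS flood-fill from (row=2, col=3):
  Distance 0: (row=2, col=3)
  Distance 1: (row=1, col=3), (row=2, col=2), (row=2, col=4)
  Distance 2: (row=0, col=3), (row=1, col=2), (row=1, col=4)
  Distance 3: (row=0, col=2), (row=0, col=4), (row=1, col=1)
  Distance 4: (row=0, col=1), (row=0, col=5)
  Distance 5: (row=0, col=6)
  Distance 6: (row=0, col=7), (row=1, col=6)
  Distance 7: (row=0, col=8), (row=1, col=7), (row=2, col=6)
  Distance 8: (row=0, col=9), (row=2, col=7)
  Distance 9: (row=0, col=10), (row=1, col=9), (row=2, col=8)
  Distance 10: (row=1, col=10), (row=2, col=9)
  Distance 11: (row=2, col=10)
Total reachable: 26 (grid has 27 open cells total)

Answer: Reachable cells: 26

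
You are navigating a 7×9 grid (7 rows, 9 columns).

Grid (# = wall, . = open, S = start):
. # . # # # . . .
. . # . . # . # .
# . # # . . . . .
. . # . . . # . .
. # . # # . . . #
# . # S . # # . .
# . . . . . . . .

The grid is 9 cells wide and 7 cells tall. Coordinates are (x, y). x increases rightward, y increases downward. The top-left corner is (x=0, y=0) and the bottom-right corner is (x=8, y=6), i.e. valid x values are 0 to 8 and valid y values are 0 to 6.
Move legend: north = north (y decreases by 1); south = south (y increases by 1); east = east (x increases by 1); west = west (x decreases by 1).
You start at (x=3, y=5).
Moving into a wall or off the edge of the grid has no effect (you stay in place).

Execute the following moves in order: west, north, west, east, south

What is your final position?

Start: (x=3, y=5)
  west (west): blocked, stay at (x=3, y=5)
  north (north): blocked, stay at (x=3, y=5)
  west (west): blocked, stay at (x=3, y=5)
  east (east): (x=3, y=5) -> (x=4, y=5)
  south (south): (x=4, y=5) -> (x=4, y=6)
Final: (x=4, y=6)

Answer: Final position: (x=4, y=6)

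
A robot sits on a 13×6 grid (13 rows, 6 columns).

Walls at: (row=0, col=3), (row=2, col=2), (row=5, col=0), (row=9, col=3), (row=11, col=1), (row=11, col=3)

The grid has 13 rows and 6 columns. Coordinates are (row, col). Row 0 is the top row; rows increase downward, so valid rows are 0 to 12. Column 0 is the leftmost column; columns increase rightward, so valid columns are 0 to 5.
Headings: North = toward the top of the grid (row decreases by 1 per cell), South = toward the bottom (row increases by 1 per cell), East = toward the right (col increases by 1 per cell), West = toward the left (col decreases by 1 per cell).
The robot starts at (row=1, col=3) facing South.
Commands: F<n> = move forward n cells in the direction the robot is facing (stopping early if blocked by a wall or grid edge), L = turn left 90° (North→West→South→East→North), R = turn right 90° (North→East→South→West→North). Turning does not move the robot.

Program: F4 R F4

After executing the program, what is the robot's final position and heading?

Start: (row=1, col=3), facing South
  F4: move forward 4, now at (row=5, col=3)
  R: turn right, now facing West
  F4: move forward 2/4 (blocked), now at (row=5, col=1)
Final: (row=5, col=1), facing West

Answer: Final position: (row=5, col=1), facing West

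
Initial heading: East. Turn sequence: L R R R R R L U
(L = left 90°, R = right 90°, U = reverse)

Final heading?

Answer: Final heading: South

Derivation:
Start: East
  L (left (90° counter-clockwise)) -> North
  R (right (90° clockwise)) -> East
  R (right (90° clockwise)) -> South
  R (right (90° clockwise)) -> West
  R (right (90° clockwise)) -> North
  R (right (90° clockwise)) -> East
  L (left (90° counter-clockwise)) -> North
  U (U-turn (180°)) -> South
Final: South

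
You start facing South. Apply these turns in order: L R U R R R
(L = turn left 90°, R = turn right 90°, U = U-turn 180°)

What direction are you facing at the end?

Answer: Final heading: West

Derivation:
Start: South
  L (left (90° counter-clockwise)) -> East
  R (right (90° clockwise)) -> South
  U (U-turn (180°)) -> North
  R (right (90° clockwise)) -> East
  R (right (90° clockwise)) -> South
  R (right (90° clockwise)) -> West
Final: West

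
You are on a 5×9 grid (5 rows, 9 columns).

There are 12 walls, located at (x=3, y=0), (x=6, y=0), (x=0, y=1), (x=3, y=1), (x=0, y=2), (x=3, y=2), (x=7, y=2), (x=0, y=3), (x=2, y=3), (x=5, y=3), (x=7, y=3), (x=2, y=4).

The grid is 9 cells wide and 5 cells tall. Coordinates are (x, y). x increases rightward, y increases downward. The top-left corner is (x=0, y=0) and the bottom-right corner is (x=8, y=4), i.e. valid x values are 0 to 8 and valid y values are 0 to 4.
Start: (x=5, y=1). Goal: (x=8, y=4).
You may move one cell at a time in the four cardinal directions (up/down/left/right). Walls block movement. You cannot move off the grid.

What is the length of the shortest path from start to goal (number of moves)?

BFS from (x=5, y=1) until reaching (x=8, y=4):
  Distance 0: (x=5, y=1)
  Distance 1: (x=5, y=0), (x=4, y=1), (x=6, y=1), (x=5, y=2)
  Distance 2: (x=4, y=0), (x=7, y=1), (x=4, y=2), (x=6, y=2)
  Distance 3: (x=7, y=0), (x=8, y=1), (x=4, y=3), (x=6, y=3)
  Distance 4: (x=8, y=0), (x=8, y=2), (x=3, y=3), (x=4, y=4), (x=6, y=4)
  Distance 5: (x=8, y=3), (x=3, y=4), (x=5, y=4), (x=7, y=4)
  Distance 6: (x=8, y=4)  <- goal reached here
One shortest path (6 moves): (x=5, y=1) -> (x=6, y=1) -> (x=7, y=1) -> (x=8, y=1) -> (x=8, y=2) -> (x=8, y=3) -> (x=8, y=4)

Answer: Shortest path length: 6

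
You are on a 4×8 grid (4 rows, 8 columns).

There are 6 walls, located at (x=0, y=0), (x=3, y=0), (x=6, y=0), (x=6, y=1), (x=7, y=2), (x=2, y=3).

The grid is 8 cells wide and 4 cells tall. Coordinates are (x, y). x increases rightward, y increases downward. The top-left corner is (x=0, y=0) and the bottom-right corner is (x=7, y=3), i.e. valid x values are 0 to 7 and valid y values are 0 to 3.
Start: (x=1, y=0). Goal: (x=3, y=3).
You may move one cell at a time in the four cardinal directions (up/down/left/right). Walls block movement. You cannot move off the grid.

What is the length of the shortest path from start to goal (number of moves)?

Answer: Shortest path length: 5

Derivation:
BFS from (x=1, y=0) until reaching (x=3, y=3):
  Distance 0: (x=1, y=0)
  Distance 1: (x=2, y=0), (x=1, y=1)
  Distance 2: (x=0, y=1), (x=2, y=1), (x=1, y=2)
  Distance 3: (x=3, y=1), (x=0, y=2), (x=2, y=2), (x=1, y=3)
  Distance 4: (x=4, y=1), (x=3, y=2), (x=0, y=3)
  Distance 5: (x=4, y=0), (x=5, y=1), (x=4, y=2), (x=3, y=3)  <- goal reached here
One shortest path (5 moves): (x=1, y=0) -> (x=2, y=0) -> (x=2, y=1) -> (x=3, y=1) -> (x=3, y=2) -> (x=3, y=3)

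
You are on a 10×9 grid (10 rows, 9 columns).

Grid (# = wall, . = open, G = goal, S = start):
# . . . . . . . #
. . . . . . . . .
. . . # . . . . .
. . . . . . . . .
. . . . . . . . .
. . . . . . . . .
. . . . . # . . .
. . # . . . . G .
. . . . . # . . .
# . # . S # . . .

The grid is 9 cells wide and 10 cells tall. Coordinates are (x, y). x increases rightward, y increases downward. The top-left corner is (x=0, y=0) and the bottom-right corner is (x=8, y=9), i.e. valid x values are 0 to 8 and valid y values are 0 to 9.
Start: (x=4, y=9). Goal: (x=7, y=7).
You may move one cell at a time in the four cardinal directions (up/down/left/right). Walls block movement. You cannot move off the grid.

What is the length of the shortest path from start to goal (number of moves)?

BFS from (x=4, y=9) until reaching (x=7, y=7):
  Distance 0: (x=4, y=9)
  Distance 1: (x=4, y=8), (x=3, y=9)
  Distance 2: (x=4, y=7), (x=3, y=8)
  Distance 3: (x=4, y=6), (x=3, y=7), (x=5, y=7), (x=2, y=8)
  Distance 4: (x=4, y=5), (x=3, y=6), (x=6, y=7), (x=1, y=8)
  Distance 5: (x=4, y=4), (x=3, y=5), (x=5, y=5), (x=2, y=6), (x=6, y=6), (x=1, y=7), (x=7, y=7), (x=0, y=8), (x=6, y=8), (x=1, y=9)  <- goal reached here
One shortest path (5 moves): (x=4, y=9) -> (x=4, y=8) -> (x=4, y=7) -> (x=5, y=7) -> (x=6, y=7) -> (x=7, y=7)

Answer: Shortest path length: 5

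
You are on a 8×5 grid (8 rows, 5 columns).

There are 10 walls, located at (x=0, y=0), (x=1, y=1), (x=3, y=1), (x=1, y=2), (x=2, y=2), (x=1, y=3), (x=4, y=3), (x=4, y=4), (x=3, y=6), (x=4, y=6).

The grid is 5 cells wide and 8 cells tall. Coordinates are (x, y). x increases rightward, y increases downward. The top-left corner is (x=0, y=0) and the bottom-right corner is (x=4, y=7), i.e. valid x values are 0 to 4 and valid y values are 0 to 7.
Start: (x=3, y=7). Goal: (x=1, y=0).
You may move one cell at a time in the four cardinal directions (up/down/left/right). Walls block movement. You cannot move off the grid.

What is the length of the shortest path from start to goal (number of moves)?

BFS from (x=3, y=7) until reaching (x=1, y=0):
  Distance 0: (x=3, y=7)
  Distance 1: (x=2, y=7), (x=4, y=7)
  Distance 2: (x=2, y=6), (x=1, y=7)
  Distance 3: (x=2, y=5), (x=1, y=6), (x=0, y=7)
  Distance 4: (x=2, y=4), (x=1, y=5), (x=3, y=5), (x=0, y=6)
  Distance 5: (x=2, y=3), (x=1, y=4), (x=3, y=4), (x=0, y=5), (x=4, y=5)
  Distance 6: (x=3, y=3), (x=0, y=4)
  Distance 7: (x=3, y=2), (x=0, y=3)
  Distance 8: (x=0, y=2), (x=4, y=2)
  Distance 9: (x=0, y=1), (x=4, y=1)
  Distance 10: (x=4, y=0)
  Distance 11: (x=3, y=0)
  Distance 12: (x=2, y=0)
  Distance 13: (x=1, y=0), (x=2, y=1)  <- goal reached here
One shortest path (13 moves): (x=3, y=7) -> (x=2, y=7) -> (x=2, y=6) -> (x=2, y=5) -> (x=3, y=5) -> (x=3, y=4) -> (x=3, y=3) -> (x=3, y=2) -> (x=4, y=2) -> (x=4, y=1) -> (x=4, y=0) -> (x=3, y=0) -> (x=2, y=0) -> (x=1, y=0)

Answer: Shortest path length: 13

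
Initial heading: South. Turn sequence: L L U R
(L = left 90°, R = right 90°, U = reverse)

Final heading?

Start: South
  L (left (90° counter-clockwise)) -> East
  L (left (90° counter-clockwise)) -> North
  U (U-turn (180°)) -> South
  R (right (90° clockwise)) -> West
Final: West

Answer: Final heading: West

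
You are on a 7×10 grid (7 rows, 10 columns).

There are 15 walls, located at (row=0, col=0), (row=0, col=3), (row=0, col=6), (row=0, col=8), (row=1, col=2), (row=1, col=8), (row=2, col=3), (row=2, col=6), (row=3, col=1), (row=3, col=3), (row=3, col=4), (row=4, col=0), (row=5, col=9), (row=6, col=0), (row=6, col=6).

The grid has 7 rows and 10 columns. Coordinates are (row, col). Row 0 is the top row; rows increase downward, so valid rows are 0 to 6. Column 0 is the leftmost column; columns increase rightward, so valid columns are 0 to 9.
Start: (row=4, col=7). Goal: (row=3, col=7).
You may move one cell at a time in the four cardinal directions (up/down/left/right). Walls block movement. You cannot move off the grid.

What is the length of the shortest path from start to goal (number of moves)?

BFS from (row=4, col=7) until reaching (row=3, col=7):
  Distance 0: (row=4, col=7)
  Distance 1: (row=3, col=7), (row=4, col=6), (row=4, col=8), (row=5, col=7)  <- goal reached here
One shortest path (1 moves): (row=4, col=7) -> (row=3, col=7)

Answer: Shortest path length: 1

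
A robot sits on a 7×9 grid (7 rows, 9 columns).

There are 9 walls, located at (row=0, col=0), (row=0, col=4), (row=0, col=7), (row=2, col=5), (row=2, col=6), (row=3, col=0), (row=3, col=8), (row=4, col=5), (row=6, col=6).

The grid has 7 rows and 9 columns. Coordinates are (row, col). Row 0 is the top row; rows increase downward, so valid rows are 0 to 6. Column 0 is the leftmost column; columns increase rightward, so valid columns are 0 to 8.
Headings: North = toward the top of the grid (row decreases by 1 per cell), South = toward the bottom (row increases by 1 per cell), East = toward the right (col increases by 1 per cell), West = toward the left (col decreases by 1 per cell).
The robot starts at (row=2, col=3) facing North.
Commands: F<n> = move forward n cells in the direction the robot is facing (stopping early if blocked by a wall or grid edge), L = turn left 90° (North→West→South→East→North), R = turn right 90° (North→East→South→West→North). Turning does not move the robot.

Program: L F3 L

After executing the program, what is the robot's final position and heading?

Answer: Final position: (row=2, col=0), facing South

Derivation:
Start: (row=2, col=3), facing North
  L: turn left, now facing West
  F3: move forward 3, now at (row=2, col=0)
  L: turn left, now facing South
Final: (row=2, col=0), facing South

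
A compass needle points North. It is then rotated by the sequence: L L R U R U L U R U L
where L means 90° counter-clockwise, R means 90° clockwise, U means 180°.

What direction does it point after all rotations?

Start: North
  L (left (90° counter-clockwise)) -> West
  L (left (90° counter-clockwise)) -> South
  R (right (90° clockwise)) -> West
  U (U-turn (180°)) -> East
  R (right (90° clockwise)) -> South
  U (U-turn (180°)) -> North
  L (left (90° counter-clockwise)) -> West
  U (U-turn (180°)) -> East
  R (right (90° clockwise)) -> South
  U (U-turn (180°)) -> North
  L (left (90° counter-clockwise)) -> West
Final: West

Answer: Final heading: West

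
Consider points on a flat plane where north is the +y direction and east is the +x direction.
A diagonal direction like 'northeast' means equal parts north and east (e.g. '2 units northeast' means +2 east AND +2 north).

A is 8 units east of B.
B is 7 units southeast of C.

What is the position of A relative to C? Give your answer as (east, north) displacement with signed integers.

Place C at the origin (east=0, north=0).
  B is 7 units southeast of C: delta (east=+7, north=-7); B at (east=7, north=-7).
  A is 8 units east of B: delta (east=+8, north=+0); A at (east=15, north=-7).
Therefore A relative to C: (east=15, north=-7).

Answer: A is at (east=15, north=-7) relative to C.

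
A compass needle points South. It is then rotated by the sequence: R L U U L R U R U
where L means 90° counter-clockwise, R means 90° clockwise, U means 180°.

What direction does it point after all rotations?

Start: South
  R (right (90° clockwise)) -> West
  L (left (90° counter-clockwise)) -> South
  U (U-turn (180°)) -> North
  U (U-turn (180°)) -> South
  L (left (90° counter-clockwise)) -> East
  R (right (90° clockwise)) -> South
  U (U-turn (180°)) -> North
  R (right (90° clockwise)) -> East
  U (U-turn (180°)) -> West
Final: West

Answer: Final heading: West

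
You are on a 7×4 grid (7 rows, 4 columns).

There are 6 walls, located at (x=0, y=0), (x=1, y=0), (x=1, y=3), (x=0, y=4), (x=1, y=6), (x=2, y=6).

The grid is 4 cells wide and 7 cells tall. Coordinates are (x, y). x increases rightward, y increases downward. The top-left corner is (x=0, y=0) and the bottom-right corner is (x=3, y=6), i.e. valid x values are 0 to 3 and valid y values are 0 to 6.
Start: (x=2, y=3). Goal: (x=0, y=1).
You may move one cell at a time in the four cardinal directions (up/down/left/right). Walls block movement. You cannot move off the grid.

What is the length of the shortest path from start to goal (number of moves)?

BFS from (x=2, y=3) until reaching (x=0, y=1):
  Distance 0: (x=2, y=3)
  Distance 1: (x=2, y=2), (x=3, y=3), (x=2, y=4)
  Distance 2: (x=2, y=1), (x=1, y=2), (x=3, y=2), (x=1, y=4), (x=3, y=4), (x=2, y=5)
  Distance 3: (x=2, y=0), (x=1, y=1), (x=3, y=1), (x=0, y=2), (x=1, y=5), (x=3, y=5)
  Distance 4: (x=3, y=0), (x=0, y=1), (x=0, y=3), (x=0, y=5), (x=3, y=6)  <- goal reached here
One shortest path (4 moves): (x=2, y=3) -> (x=2, y=2) -> (x=1, y=2) -> (x=0, y=2) -> (x=0, y=1)

Answer: Shortest path length: 4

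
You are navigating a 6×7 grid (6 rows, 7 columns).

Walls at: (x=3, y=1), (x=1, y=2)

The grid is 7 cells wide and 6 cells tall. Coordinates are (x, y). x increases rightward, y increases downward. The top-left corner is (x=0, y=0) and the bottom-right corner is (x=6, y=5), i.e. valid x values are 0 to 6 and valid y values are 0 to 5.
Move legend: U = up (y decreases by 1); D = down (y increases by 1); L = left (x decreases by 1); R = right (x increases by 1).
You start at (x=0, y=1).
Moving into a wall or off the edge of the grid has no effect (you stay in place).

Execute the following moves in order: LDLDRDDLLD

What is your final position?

Answer: Final position: (x=0, y=5)

Derivation:
Start: (x=0, y=1)
  L (left): blocked, stay at (x=0, y=1)
  D (down): (x=0, y=1) -> (x=0, y=2)
  L (left): blocked, stay at (x=0, y=2)
  D (down): (x=0, y=2) -> (x=0, y=3)
  R (right): (x=0, y=3) -> (x=1, y=3)
  D (down): (x=1, y=3) -> (x=1, y=4)
  D (down): (x=1, y=4) -> (x=1, y=5)
  L (left): (x=1, y=5) -> (x=0, y=5)
  L (left): blocked, stay at (x=0, y=5)
  D (down): blocked, stay at (x=0, y=5)
Final: (x=0, y=5)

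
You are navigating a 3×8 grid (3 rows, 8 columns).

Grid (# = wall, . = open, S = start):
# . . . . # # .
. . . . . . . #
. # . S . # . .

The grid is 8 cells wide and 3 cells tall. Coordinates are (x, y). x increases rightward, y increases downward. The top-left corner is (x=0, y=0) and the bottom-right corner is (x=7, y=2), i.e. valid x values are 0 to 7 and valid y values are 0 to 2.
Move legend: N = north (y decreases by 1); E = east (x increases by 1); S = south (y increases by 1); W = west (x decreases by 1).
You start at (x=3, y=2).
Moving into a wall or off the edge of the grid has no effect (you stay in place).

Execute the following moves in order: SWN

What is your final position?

Start: (x=3, y=2)
  S (south): blocked, stay at (x=3, y=2)
  W (west): (x=3, y=2) -> (x=2, y=2)
  N (north): (x=2, y=2) -> (x=2, y=1)
Final: (x=2, y=1)

Answer: Final position: (x=2, y=1)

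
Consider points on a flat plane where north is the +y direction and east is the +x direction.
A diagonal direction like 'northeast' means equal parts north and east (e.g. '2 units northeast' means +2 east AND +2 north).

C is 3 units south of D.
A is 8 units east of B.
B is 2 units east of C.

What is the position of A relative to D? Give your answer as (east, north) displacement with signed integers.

Answer: A is at (east=10, north=-3) relative to D.

Derivation:
Place D at the origin (east=0, north=0).
  C is 3 units south of D: delta (east=+0, north=-3); C at (east=0, north=-3).
  B is 2 units east of C: delta (east=+2, north=+0); B at (east=2, north=-3).
  A is 8 units east of B: delta (east=+8, north=+0); A at (east=10, north=-3).
Therefore A relative to D: (east=10, north=-3).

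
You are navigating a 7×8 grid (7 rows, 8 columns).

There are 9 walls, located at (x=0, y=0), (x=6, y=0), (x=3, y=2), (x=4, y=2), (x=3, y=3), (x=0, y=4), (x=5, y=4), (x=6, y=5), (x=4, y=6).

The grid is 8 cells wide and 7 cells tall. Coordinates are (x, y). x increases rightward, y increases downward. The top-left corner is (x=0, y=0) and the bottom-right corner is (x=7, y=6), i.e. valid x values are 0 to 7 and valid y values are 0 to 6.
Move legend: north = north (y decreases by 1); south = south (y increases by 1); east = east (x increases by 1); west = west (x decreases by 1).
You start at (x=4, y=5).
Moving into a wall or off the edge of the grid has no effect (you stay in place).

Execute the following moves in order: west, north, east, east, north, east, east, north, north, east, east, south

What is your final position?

Answer: Final position: (x=7, y=2)

Derivation:
Start: (x=4, y=5)
  west (west): (x=4, y=5) -> (x=3, y=5)
  north (north): (x=3, y=5) -> (x=3, y=4)
  east (east): (x=3, y=4) -> (x=4, y=4)
  east (east): blocked, stay at (x=4, y=4)
  north (north): (x=4, y=4) -> (x=4, y=3)
  east (east): (x=4, y=3) -> (x=5, y=3)
  east (east): (x=5, y=3) -> (x=6, y=3)
  north (north): (x=6, y=3) -> (x=6, y=2)
  north (north): (x=6, y=2) -> (x=6, y=1)
  east (east): (x=6, y=1) -> (x=7, y=1)
  east (east): blocked, stay at (x=7, y=1)
  south (south): (x=7, y=1) -> (x=7, y=2)
Final: (x=7, y=2)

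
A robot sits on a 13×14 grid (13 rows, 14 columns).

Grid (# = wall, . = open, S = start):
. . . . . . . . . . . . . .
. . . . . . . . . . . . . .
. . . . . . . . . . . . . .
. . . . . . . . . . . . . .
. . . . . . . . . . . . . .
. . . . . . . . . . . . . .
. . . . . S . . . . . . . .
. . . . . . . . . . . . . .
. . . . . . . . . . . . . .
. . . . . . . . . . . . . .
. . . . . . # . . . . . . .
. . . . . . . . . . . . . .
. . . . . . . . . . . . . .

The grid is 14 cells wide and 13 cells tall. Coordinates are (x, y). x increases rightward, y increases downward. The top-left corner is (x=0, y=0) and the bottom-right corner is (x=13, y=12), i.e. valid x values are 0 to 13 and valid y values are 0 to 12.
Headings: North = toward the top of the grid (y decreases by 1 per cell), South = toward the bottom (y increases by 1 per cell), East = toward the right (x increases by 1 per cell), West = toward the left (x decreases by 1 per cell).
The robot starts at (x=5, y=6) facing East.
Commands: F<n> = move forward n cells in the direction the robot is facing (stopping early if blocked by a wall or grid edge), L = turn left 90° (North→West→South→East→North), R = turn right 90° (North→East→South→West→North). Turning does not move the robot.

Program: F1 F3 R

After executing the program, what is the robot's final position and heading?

Answer: Final position: (x=9, y=6), facing South

Derivation:
Start: (x=5, y=6), facing East
  F1: move forward 1, now at (x=6, y=6)
  F3: move forward 3, now at (x=9, y=6)
  R: turn right, now facing South
Final: (x=9, y=6), facing South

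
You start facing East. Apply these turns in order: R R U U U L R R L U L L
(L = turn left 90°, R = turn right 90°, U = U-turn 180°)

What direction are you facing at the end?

Start: East
  R (right (90° clockwise)) -> South
  R (right (90° clockwise)) -> West
  U (U-turn (180°)) -> East
  U (U-turn (180°)) -> West
  U (U-turn (180°)) -> East
  L (left (90° counter-clockwise)) -> North
  R (right (90° clockwise)) -> East
  R (right (90° clockwise)) -> South
  L (left (90° counter-clockwise)) -> East
  U (U-turn (180°)) -> West
  L (left (90° counter-clockwise)) -> South
  L (left (90° counter-clockwise)) -> East
Final: East

Answer: Final heading: East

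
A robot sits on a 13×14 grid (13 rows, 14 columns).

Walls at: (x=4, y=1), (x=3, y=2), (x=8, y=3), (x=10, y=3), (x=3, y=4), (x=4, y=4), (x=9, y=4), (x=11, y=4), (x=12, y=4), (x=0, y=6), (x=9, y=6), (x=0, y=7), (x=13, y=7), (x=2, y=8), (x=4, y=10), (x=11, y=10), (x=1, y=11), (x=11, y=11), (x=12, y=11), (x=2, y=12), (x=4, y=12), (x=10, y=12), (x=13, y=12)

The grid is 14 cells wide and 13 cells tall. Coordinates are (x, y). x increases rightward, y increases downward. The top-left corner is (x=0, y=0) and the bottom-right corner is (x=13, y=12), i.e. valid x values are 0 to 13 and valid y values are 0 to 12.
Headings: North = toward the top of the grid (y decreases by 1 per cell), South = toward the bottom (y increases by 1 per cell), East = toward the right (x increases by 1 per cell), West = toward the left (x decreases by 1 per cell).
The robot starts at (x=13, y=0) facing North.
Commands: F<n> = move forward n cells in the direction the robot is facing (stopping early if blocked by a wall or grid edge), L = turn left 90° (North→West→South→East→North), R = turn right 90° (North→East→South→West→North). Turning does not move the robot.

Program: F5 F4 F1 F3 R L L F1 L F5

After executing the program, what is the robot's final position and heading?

Answer: Final position: (x=12, y=3), facing South

Derivation:
Start: (x=13, y=0), facing North
  F5: move forward 0/5 (blocked), now at (x=13, y=0)
  F4: move forward 0/4 (blocked), now at (x=13, y=0)
  F1: move forward 0/1 (blocked), now at (x=13, y=0)
  F3: move forward 0/3 (blocked), now at (x=13, y=0)
  R: turn right, now facing East
  L: turn left, now facing North
  L: turn left, now facing West
  F1: move forward 1, now at (x=12, y=0)
  L: turn left, now facing South
  F5: move forward 3/5 (blocked), now at (x=12, y=3)
Final: (x=12, y=3), facing South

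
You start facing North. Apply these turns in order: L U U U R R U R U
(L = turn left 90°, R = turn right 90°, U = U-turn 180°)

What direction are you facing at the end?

Answer: Final heading: North

Derivation:
Start: North
  L (left (90° counter-clockwise)) -> West
  U (U-turn (180°)) -> East
  U (U-turn (180°)) -> West
  U (U-turn (180°)) -> East
  R (right (90° clockwise)) -> South
  R (right (90° clockwise)) -> West
  U (U-turn (180°)) -> East
  R (right (90° clockwise)) -> South
  U (U-turn (180°)) -> North
Final: North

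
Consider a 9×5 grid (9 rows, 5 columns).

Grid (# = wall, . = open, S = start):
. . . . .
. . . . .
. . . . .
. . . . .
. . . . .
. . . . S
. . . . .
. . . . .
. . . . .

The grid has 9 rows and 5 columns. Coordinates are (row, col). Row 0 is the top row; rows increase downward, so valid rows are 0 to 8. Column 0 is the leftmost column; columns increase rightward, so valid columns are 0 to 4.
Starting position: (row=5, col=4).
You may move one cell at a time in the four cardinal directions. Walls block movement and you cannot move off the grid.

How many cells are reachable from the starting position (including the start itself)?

Answer: Reachable cells: 45

Derivation:
BFS flood-fill from (row=5, col=4):
  Distance 0: (row=5, col=4)
  Distance 1: (row=4, col=4), (row=5, col=3), (row=6, col=4)
  Distance 2: (row=3, col=4), (row=4, col=3), (row=5, col=2), (row=6, col=3), (row=7, col=4)
  Distance 3: (row=2, col=4), (row=3, col=3), (row=4, col=2), (row=5, col=1), (row=6, col=2), (row=7, col=3), (row=8, col=4)
  Distance 4: (row=1, col=4), (row=2, col=3), (row=3, col=2), (row=4, col=1), (row=5, col=0), (row=6, col=1), (row=7, col=2), (row=8, col=3)
  Distance 5: (row=0, col=4), (row=1, col=3), (row=2, col=2), (row=3, col=1), (row=4, col=0), (row=6, col=0), (row=7, col=1), (row=8, col=2)
  Distance 6: (row=0, col=3), (row=1, col=2), (row=2, col=1), (row=3, col=0), (row=7, col=0), (row=8, col=1)
  Distance 7: (row=0, col=2), (row=1, col=1), (row=2, col=0), (row=8, col=0)
  Distance 8: (row=0, col=1), (row=1, col=0)
  Distance 9: (row=0, col=0)
Total reachable: 45 (grid has 45 open cells total)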